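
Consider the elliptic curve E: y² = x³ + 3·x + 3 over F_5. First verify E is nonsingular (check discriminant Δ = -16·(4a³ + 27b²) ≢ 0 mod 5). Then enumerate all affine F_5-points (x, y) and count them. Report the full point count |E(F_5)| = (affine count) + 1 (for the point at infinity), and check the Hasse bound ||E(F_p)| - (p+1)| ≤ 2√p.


Affine points = {(3, 2), (3, 3), (4, 2), (4, 3)}; affine count = 4; |E(F_5)| = 5.

Discriminant check: Δ ∝ 4a³ + 27b² = 4·3³ + 27·3² = 4·27 + 27·9 ≡ 1 (mod 5). Nonzero ⇒ E is nonsingular.
For each x ∈ F_5, compute rhs = x³ + 3·x + 3 mod 5, then count y ∈ F_5 with y² ≡ rhs.
  x = 0: rhs = 3, matching y values: none (0 points).
  x = 1: rhs = 2, matching y values: none (0 points).
  x = 2: rhs = 2, matching y values: none (0 points).
  x = 3: rhs = 4, matching y values: 2, 3 (2 points).
  x = 4: rhs = 4, matching y values: 2, 3 (2 points).
Total affine count: 4.
Full point count |E(F_5)| = 4 + 1 = 5.
Hasse bound: |5 − (5+1)| = |-1| = 1 ≤ 2√5 ≈ 4.4721 ✓.


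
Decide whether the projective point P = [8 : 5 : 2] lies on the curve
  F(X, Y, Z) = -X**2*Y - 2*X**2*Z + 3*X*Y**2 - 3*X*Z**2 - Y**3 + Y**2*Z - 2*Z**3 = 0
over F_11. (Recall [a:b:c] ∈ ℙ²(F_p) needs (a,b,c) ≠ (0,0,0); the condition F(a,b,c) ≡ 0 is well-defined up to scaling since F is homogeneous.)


F(8,5,2) ≡ 2 (mod 11); P is NOT on the curve.

Evaluate F(8, 5, 2) term-by-term (mod 11).
  -X**2*Y ↦ -1·64·5·1 = -320
  -2*X**2*Z ↦ -2·64·1·2 = -256
  3*X*Y**2 ↦ 3·8·25·1 = 600
  -3*X*Z**2 ↦ -3·8·1·4 = -96
  -Y**3 ↦ -1·1·125·1 = -125
  Y**2*Z ↦ 1·1·25·2 = 50
  -2*Z**3 ↦ -2·1·1·8 = -16
Sum: F(8, 5, 2) = (-320) + (-256) + (600) + (-96) + (-125) + (50) + (-16) = -163.
Reducing mod 11: -163 ≡ 2 (mod 11).
Since F(a, b, c) ≡ 2 ≠ 0 (mod 11), P does NOT lie on the curve.


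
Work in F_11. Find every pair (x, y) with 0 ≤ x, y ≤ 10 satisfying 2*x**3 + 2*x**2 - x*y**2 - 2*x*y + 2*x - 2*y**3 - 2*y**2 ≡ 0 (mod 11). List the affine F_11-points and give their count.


Affine F_11-points: {(0, 0), (0, 10), (2, 6), (3, 4), (4, 4), (4, 6), (4, 9), (5, 5), (7, 5), (9, 5)}; count = 10.

For each of the 121 pairs (x, y) ∈ F_11², evaluate f(x, y) mod 11. Record the zeros.
  x = 0: [0↦0, 1↦7, 2↦9, 3↦5, 4↦5, 5↦8, 6↦2, 7↦8, 8↦3, 9↦8, 10↦0]  zeros at y ∈ {0, 10}
  x = 1: [0↦6, 1↦10, 2↦7, 3↦7, 4↦9, 5↦1, 6↦4, 7↦6, 8↦6, 9↦3, 10↦7]  zeros at y ∈ ∅
  x = 2: [0↦6, 1↦7, 2↦10, 3↦3, 4↦7, 5↦10, 6↦0, 7↦9, 8↦3, 9↦3, 10↦8]  zeros at y ∈ {6}
  x = 3: [0↦1, 1↦10, 2↦8, 3↦5, 4↦0, 5↦3, 6↦2, 7↦7, 8↦6, 9↦9, 10↦4]  zeros at y ∈ {4}
  x = 4: [0↦3, 1↦9, 2↦2, 3↦3, 4↦0, 5↦3, 6↦0, 7↦1, 8↦5, 9↦0, 10↦7]  zeros at y ∈ {4, 6, 9}
  x = 5: [0↦2, 1↦5, 2↦4, 3↦9, 4↦8, 5↦0, 6↦6, 7↦3, 8↦1, 9↦10, 10↦7]  zeros at y ∈ {5}
  x = 6: [0↦10, 1↦10, 2↦4, 3↦2, 4↦3, 5↦6, 6↦10, 7↦3, 8↦6, 9↦7, 10↦5]  zeros at y ∈ ∅
  x = 7: [0↦6, 1↦3, 2↦3, 3↦5, 4↦8, 5↦0, 6↦2, 7↦2, 8↦10, 9↦3, 10↦2]  zeros at y ∈ {5}
  x = 8: [0↦2, 1↦7, 2↦2, 3↦8, 4↦2, 5↦5, 6↦5, 7↦1, 8↦3, 9↦10, 10↦10]  zeros at y ∈ ∅
  x = 9: [0↦10, 1↦1, 2↦2, 3↦1, 4↦8, 5↦0, 6↦9, 7↦1, 8↦8, 9↦7, 10↦8]  zeros at y ∈ {5}
  x = 10: [0↦9, 1↦8, 2↦4, 3↦7, 4↦5, 5↦8, 6↦4, 7↦3, 8↦4, 9↦6, 10↦8]  zeros at y ∈ ∅
Collecting zeros: affine points = {(0, 0), (0, 10), (2, 6), (3, 4), (4, 4), (4, 6), (4, 9), (5, 5), (7, 5), (9, 5)}.
Total count |C(F_11)_aff| = 10.


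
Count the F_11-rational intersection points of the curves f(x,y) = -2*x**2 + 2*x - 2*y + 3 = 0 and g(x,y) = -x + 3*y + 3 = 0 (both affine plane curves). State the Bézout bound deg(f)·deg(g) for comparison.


Common zeros: ∅; count = 0; Bézout bound = 2.

deg(f) = 2, deg(g) = 1, so Bézout bound = 2.
Scan x ∈ F_11. For each x, list the y ∈ F_11 with f(x, y) ≡ 0 and those with g(x, y) ≡ 0 (mod 11); the common zeros in that column are the intersection.
  x = 0: f ≡ 0 at y ∈ {7}; g ≡ 0 at y ∈ {10}; common: ∅.
  x = 1: f ≡ 0 at y ∈ {7}; g ≡ 0 at y ∈ {3}; common: ∅.
  x = 2: f ≡ 0 at y ∈ {5}; g ≡ 0 at y ∈ {7}; common: ∅.
  x = 3: f ≡ 0 at y ∈ {1}; g ≡ 0 at y ∈ {0}; common: ∅.
  x = 4: f ≡ 0 at y ∈ {6}; g ≡ 0 at y ∈ {4}; common: ∅.
  x = 5: f ≡ 0 at y ∈ {9}; g ≡ 0 at y ∈ {8}; common: ∅.
  x = 6: f ≡ 0 at y ∈ {10}; g ≡ 0 at y ∈ {1}; common: ∅.
  x = 7: f ≡ 0 at y ∈ {9}; g ≡ 0 at y ∈ {5}; common: ∅.
  x = 8: f ≡ 0 at y ∈ {6}; g ≡ 0 at y ∈ {9}; common: ∅.
  x = 9: f ≡ 0 at y ∈ {1}; g ≡ 0 at y ∈ {2}; common: ∅.
  x = 10: f ≡ 0 at y ∈ {5}; g ≡ 0 at y ∈ {6}; common: ∅.
Collecting: common zeros = ∅, so the count is 0.
Comparison with the Bézout bound: 0 ≤ 2 = deg(f)·deg(g), as expected for curves with no common component (the affine F_11-count falls short of the bound because intersections may lie at infinity, over extension fields, or carry multiplicity).


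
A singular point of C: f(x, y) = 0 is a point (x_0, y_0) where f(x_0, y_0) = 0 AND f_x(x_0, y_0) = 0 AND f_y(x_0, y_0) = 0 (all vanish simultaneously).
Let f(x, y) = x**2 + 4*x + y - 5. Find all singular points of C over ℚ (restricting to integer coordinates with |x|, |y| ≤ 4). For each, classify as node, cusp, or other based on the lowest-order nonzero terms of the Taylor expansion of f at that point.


No singular points in the scanned grid; C is smooth there.

Compute partial derivatives:
  f_x = 2*x + 4.
  f_y = 1.
f_y = 1 is a nonzero constant, so f_y never vanishes: no point (x, y) can satisfy f = f_x = f_y = 0. In particular no (x, y) ∈ {−4, ..., 4}² is singular; the curve is smooth.


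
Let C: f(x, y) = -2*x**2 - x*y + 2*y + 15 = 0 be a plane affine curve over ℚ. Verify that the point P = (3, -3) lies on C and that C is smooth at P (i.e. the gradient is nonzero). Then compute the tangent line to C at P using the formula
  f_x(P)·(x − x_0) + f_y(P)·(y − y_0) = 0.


Tangent line at P: -9*x - y + 24 = 0.

Step 1: f(3, -3) = 0, so P lies on C.
Step 2: partial derivatives
  f_x(x, y) = -4*x - y, f_y(x, y) = 2 - x.
  f_x(P) = -9, f_y(P) = -1 (gradient nonzero, so P is smooth).
Step 3: tangent line at P: -9·(x − 3) + -1·(y − -3) = 0.
Expanding: -9*x - y + 24 = 0.


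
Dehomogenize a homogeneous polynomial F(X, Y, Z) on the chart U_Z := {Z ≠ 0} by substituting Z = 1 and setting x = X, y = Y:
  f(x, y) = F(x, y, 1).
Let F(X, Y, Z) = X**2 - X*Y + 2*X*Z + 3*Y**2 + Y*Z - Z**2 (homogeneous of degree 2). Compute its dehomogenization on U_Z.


f(x, y) = x**2 - x*y + 2*x + 3*y**2 + y - 1

On U_Z we set Z = 1. Each monomial c·X^i·Y^j·Z^k in F becomes c·x^i·y^j·1^k = c·x^i·y^j.
Substituting Z = 1: F(X, Y, 1) = x**2 - x*y + 2*x + 3*y**2 + y - 1.
Note: deg(f) ≤ deg(F) = 2; strict inequality happens when F is divisible by Z (lost terms).


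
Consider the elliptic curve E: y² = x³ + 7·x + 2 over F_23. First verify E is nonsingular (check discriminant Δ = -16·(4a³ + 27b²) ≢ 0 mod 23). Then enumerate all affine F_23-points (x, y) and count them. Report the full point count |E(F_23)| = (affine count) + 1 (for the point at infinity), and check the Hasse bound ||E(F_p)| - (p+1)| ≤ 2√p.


Affine points = {(0, 5), (0, 18), (2, 1), (2, 22), (3, 2), (3, 21), (4, 5), (4, 18), (5, 1), (5, 22), (7, 7), (7, 16), (8, 8), (8, 15), (9, 9), (9, 14), (13, 6), (13, 17), (15, 3), (15, 20), (16, 1), (16, 22), (18, 7), (18, 16), (19, 5), (19, 18), (20, 0), (21, 7), (21, 16)}; affine count = 29; |E(F_23)| = 30.

Discriminant check: Δ ∝ 4a³ + 27b² = 4·7³ + 27·2² = 4·343 + 27·4 ≡ 8 (mod 23). Nonzero ⇒ E is nonsingular.
For each x ∈ F_23, compute rhs = x³ + 7·x + 2 mod 23, then count y ∈ F_23 with y² ≡ rhs.
  x = 0: rhs = 2, matching y values: 5, 18 (2 points).
  x = 1: rhs = 10, matching y values: none (0 points).
  x = 2: rhs = 1, matching y values: 1, 22 (2 points).
  x = 3: rhs = 4, matching y values: 2, 21 (2 points).
  x = 4: rhs = 2, matching y values: 5, 18 (2 points).
  x = 5: rhs = 1, matching y values: 1, 22 (2 points).
  x = 6: rhs = 7, matching y values: none (0 points).
  x = 7: rhs = 3, matching y values: 7, 16 (2 points).
  x = 8: rhs = 18, matching y values: 8, 15 (2 points).
  x = 9: rhs = 12, matching y values: 9, 14 (2 points).
  x = 10: rhs = 14, matching y values: none (0 points).
  x = 11: rhs = 7, matching y values: none (0 points).
  x = 12: rhs = 20, matching y values: none (0 points).
  x = 13: rhs = 13, matching y values: 6, 17 (2 points).
  x = 14: rhs = 15, matching y values: none (0 points).
  x = 15: rhs = 9, matching y values: 3, 20 (2 points).
  x = 16: rhs = 1, matching y values: 1, 22 (2 points).
  x = 17: rhs = 20, matching y values: none (0 points).
  x = 18: rhs = 3, matching y values: 7, 16 (2 points).
  x = 19: rhs = 2, matching y values: 5, 18 (2 points).
  x = 20: rhs = 0, matching y values: 0 (1 points).
  x = 21: rhs = 3, matching y values: 7, 16 (2 points).
  x = 22: rhs = 17, matching y values: none (0 points).
Total affine count: 29.
Full point count |E(F_23)| = 29 + 1 = 30.
Hasse bound: |30 − (23+1)| = |6| = 6 ≤ 2√23 ≈ 9.5917 ✓.


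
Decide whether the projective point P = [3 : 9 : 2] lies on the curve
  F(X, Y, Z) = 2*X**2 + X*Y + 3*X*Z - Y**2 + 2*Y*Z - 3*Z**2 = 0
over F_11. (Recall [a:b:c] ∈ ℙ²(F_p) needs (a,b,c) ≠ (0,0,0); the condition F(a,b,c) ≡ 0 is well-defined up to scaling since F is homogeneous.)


F(3,9,2) ≡ 6 (mod 11); P is NOT on the curve.

Evaluate F(3, 9, 2) term-by-term (mod 11).
  2*X**2 ↦ 2·9·1·1 = 18
  X*Y ↦ 1·3·9·1 = 27
  3*X*Z ↦ 3·3·1·2 = 18
  -Y**2 ↦ -1·1·81·1 = -81
  2*Y*Z ↦ 2·1·9·2 = 36
  -3*Z**2 ↦ -3·1·1·4 = -12
Sum: F(3, 9, 2) = (18) + (27) + (18) + (-81) + (36) + (-12) = 6.
Reducing mod 11: 6 ≡ 6 (mod 11).
Since F(a, b, c) ≡ 6 ≠ 0 (mod 11), P does NOT lie on the curve.


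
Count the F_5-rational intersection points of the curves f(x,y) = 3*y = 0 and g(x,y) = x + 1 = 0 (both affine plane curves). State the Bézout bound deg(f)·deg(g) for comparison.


Common zeros: {(4, 0)}; count = 1; Bézout bound = 1.

deg(f) = 1, deg(g) = 1, so Bézout bound = 1.
Scan x ∈ F_5. For each x, list the y ∈ F_5 with f(x, y) ≡ 0 and those with g(x, y) ≡ 0 (mod 5); the common zeros in that column are the intersection.
  x = 0: f ≡ 0 at y ∈ {0}; g ≡ 0 at y ∈ ∅; common: ∅.
  x = 1: f ≡ 0 at y ∈ {0}; g ≡ 0 at y ∈ ∅; common: ∅.
  x = 2: f ≡ 0 at y ∈ {0}; g ≡ 0 at y ∈ ∅; common: ∅.
  x = 3: f ≡ 0 at y ∈ {0}; g ≡ 0 at y ∈ ∅; common: ∅.
  x = 4: f ≡ 0 at y ∈ {0}; g ≡ 0 at y ∈ {0, 1, 2, 3, 4}; common: {0}.
Collecting: common zeros = {(4, 0)}, so the count is 1.
Comparison with the Bézout bound: 1 ≤ 1 = deg(f)·deg(g), as expected for curves with no common component (the bound is attained).


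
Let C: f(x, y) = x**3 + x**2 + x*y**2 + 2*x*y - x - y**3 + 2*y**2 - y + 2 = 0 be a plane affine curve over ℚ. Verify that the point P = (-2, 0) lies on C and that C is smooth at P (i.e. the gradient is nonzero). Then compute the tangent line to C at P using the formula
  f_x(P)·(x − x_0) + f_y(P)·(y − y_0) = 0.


Tangent line at P: 7*x - 5*y + 14 = 0.

Step 1: f(-2, 0) = 0, so P lies on C.
Step 2: partial derivatives
  f_x(x, y) = 3*x**2 + 2*x + y**2 + 2*y - 1, f_y(x, y) = 2*x*y + 2*x - 3*y**2 + 4*y - 1.
  f_x(P) = 7, f_y(P) = -5 (gradient nonzero, so P is smooth).
Step 3: tangent line at P: 7·(x − -2) + -5·(y − 0) = 0.
Expanding: 7*x - 5*y + 14 = 0.


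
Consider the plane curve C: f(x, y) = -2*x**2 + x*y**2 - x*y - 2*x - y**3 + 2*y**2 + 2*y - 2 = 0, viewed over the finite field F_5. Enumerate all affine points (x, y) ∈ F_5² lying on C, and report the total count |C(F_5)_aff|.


Affine F_5-points: {(0, 3), (1, 2), (2, 3), (4, 2)}; count = 4.

For each of the 25 pairs (x, y) ∈ F_5², evaluate f(x, y) mod 5. Record the zeros.
  x = 0: [0↦3, 1↦1, 2↦2, 3↦0, 4↦4]  zeros at y ∈ {3}
  x = 1: [0↦4, 1↦2, 2↦0, 3↦2, 4↦2]  zeros at y ∈ {2}
  x = 2: [0↦1, 1↦4, 2↦4, 3↦0, 4↦1]  zeros at y ∈ {3}
  x = 3: [0↦4, 1↦2, 2↦4, 3↦4, 4↦1]  zeros at y ∈ ∅
  x = 4: [0↦3, 1↦1, 2↦0, 3↦4, 4↦2]  zeros at y ∈ {2}
Collecting zeros: affine points = {(0, 3), (1, 2), (2, 3), (4, 2)}.
Total count |C(F_5)_aff| = 4.


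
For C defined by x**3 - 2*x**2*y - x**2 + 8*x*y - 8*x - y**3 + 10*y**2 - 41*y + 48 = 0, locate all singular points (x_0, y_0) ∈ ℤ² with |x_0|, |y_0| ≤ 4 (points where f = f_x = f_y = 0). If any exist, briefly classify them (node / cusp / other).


Singular points: {(2, 3)}; classification: node.

Compute partial derivatives:
  f_x = 3*x**2 - 4*x*y - 2*x + 8*y - 8.
  f_y = -2*x**2 + 8*x - 3*y**2 + 20*y - 41.
Scan x_0 ∈ {−4, ..., 4}. For each x_0, f_y(x_0, y) is a polynomial in y; find its integer roots y ∈ {−4, ..., 4}, then test f_x and f at those candidates.
  x = -4: f_y(-4, y) = -3*y**2 + 20*y - 105; no integer root y with |y| ≤ 4.
  x = -3: f_y(-3, y) = -3*y**2 + 20*y - 83; no integer root y with |y| ≤ 4.
  x = -2: f_y(-2, y) = -3*y**2 + 20*y - 65; no integer root y with |y| ≤ 4.
  x = -1: f_y(-1, y) = -3*y**2 + 20*y - 51; no integer root y with |y| ≤ 4.
  x = 0: f_y(0, y) = -3*y**2 + 20*y - 41; no integer root y with |y| ≤ 4.
  x = 1: f_y(1, y) = -3*y**2 + 20*y - 35; no integer root y with |y| ≤ 4.
  x = 2: f_y(2, y) = -3*y**2 + 20*y - 33; vanishes at y ∈ {3}. (2, 3): f_x = 0, f = 0 — SINGULAR.
  x = 3: f_y(3, y) = -3*y**2 + 20*y - 35; no integer root y with |y| ≤ 4.
  x = 4: f_y(4, y) = -3*y**2 + 20*y - 41; no integer root y with |y| ≤ 4.
Only singular point on the grid: (2, 3).
Classify: substitute x = 2 + u, y = 3 + v and expand: f = u**3 - 2*u**2*v - u**2 - v**3 + v**2.
No constant or linear terms (consistent with a singular point). Quadratic part: -u**2 + v**2. Cubic part: u**3 - 2*u**2*v - v**3.
The quadratic part v**2 - u**2 = (v − u)(v + u) splits into two distinct linear factors, so there are two distinct tangent lines y − 3 = ±(x − 2) — this is a node (ordinary double point).
Classification: node.


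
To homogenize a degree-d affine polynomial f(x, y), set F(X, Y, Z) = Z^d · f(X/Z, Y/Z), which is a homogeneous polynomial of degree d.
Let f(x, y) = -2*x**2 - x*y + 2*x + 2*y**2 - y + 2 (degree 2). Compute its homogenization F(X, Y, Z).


F(X, Y, Z) = -2*X**2 - X*Y + 2*X*Z + 2*Y**2 - Y*Z + 2*Z**2

deg(f) = 2.
Substitute x = X/Z, y = Y/Z into f, then multiply by Z^2.
  monomial -2·x^2·y^0 ↦ -2·X^2·Y^0·Z^0.
  monomial -1·x^1·y^1 ↦ -1·X^1·Y^1·Z^0.
  monomial 2·x^1·y^0 ↦ 2·X^1·Y^0·Z^1.
  monomial 2·x^0·y^2 ↦ 2·X^0·Y^2·Z^0.
  monomial -1·x^0·y^1 ↦ -1·X^0·Y^1·Z^1.
  monomial 2·x^0·y^0 ↦ 2·X^0·Y^0·Z^2.
Collecting: F(X, Y, Z) = -2*X**2 - X*Y + 2*X*Z + 2*Y**2 - Y*Z + 2*Z**2.


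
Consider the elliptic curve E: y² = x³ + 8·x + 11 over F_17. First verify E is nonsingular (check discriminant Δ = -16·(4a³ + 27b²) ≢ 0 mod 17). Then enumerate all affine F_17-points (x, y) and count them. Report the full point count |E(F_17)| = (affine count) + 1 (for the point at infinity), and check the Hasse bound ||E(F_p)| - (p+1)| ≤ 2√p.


Affine points = {(2, 1), (2, 16), (7, 6), (7, 11), (8, 3), (8, 14), (9, 8), (9, 9), (11, 6), (11, 11), (12, 4), (12, 13), (13, 0), (15, 2), (15, 15), (16, 6), (16, 11)}; affine count = 17; |E(F_17)| = 18.

Discriminant check: Δ ∝ 4a³ + 27b² = 4·8³ + 27·11² = 4·512 + 27·121 ≡ 11 (mod 17). Nonzero ⇒ E is nonsingular.
For each x ∈ F_17, compute rhs = x³ + 8·x + 11 mod 17, then count y ∈ F_17 with y² ≡ rhs.
  x = 0: rhs = 11, matching y values: none (0 points).
  x = 1: rhs = 3, matching y values: none (0 points).
  x = 2: rhs = 1, matching y values: 1, 16 (2 points).
  x = 3: rhs = 11, matching y values: none (0 points).
  x = 4: rhs = 5, matching y values: none (0 points).
  x = 5: rhs = 6, matching y values: none (0 points).
  x = 6: rhs = 3, matching y values: none (0 points).
  x = 7: rhs = 2, matching y values: 6, 11 (2 points).
  x = 8: rhs = 9, matching y values: 3, 14 (2 points).
  x = 9: rhs = 13, matching y values: 8, 9 (2 points).
  x = 10: rhs = 3, matching y values: none (0 points).
  x = 11: rhs = 2, matching y values: 6, 11 (2 points).
  x = 12: rhs = 16, matching y values: 4, 13 (2 points).
  x = 13: rhs = 0, matching y values: 0 (1 points).
  x = 14: rhs = 11, matching y values: none (0 points).
  x = 15: rhs = 4, matching y values: 2, 15 (2 points).
  x = 16: rhs = 2, matching y values: 6, 11 (2 points).
Total affine count: 17.
Full point count |E(F_17)| = 17 + 1 = 18.
Hasse bound: |18 − (17+1)| = |0| = 0 ≤ 2√17 ≈ 8.2462 ✓.


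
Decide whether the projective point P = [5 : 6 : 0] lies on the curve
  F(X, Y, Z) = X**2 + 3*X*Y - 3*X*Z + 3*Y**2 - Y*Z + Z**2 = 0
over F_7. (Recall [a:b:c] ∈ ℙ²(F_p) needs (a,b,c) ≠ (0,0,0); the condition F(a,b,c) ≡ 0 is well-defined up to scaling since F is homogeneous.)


F(5,6,0) ≡ 6 (mod 7); P is NOT on the curve.

Evaluate F(5, 6, 0) term-by-term (mod 7).
  X**2 ↦ 1·25·1·1 = 25
  3*X*Y ↦ 3·5·6·1 = 90
  -3*X*Z ↦ -3·5·1·0 = 0
  3*Y**2 ↦ 3·1·36·1 = 108
  -Y*Z ↦ -1·1·6·0 = 0
  Z**2 ↦ 1·1·1·0 = 0
Sum: F(5, 6, 0) = (25) + (90) + (0) + (108) + (0) + (0) = 223.
Reducing mod 7: 223 ≡ 6 (mod 7).
Since F(a, b, c) ≡ 6 ≠ 0 (mod 7), P does NOT lie on the curve.


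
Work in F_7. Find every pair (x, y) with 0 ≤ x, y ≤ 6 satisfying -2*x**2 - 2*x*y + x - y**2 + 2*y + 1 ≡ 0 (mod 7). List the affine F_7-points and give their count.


Affine F_7-points: {(0, 4), (0, 5), (1, 0), (3, 0), (3, 3), (5, 3), (6, 5), (6, 6)}; count = 8.

For each of the 49 pairs (x, y) ∈ F_7², evaluate f(x, y) mod 7. Record the zeros.
  x = 0: [0↦1, 1↦2, 2↦1, 3↦5, 4↦0, 5↦0, 6↦5]  zeros at y ∈ {4, 5}
  x = 1: [0↦0, 1↦6, 2↦3, 3↦5, 4↦5, 5↦3, 6↦6]  zeros at y ∈ {0}
  x = 2: [0↦2, 1↦6, 2↦1, 3↦1, 4↦6, 5↦2, 6↦3]  zeros at y ∈ ∅
  x = 3: [0↦0, 1↦2, 2↦2, 3↦0, 4↦3, 5↦4, 6↦3]  zeros at y ∈ {0, 3}
  x = 4: [0↦1, 1↦1, 2↦6, 3↦2, 4↦3, 5↦2, 6↦6]  zeros at y ∈ ∅
  x = 5: [0↦5, 1↦3, 2↦6, 3↦0, 4↦6, 5↦3, 6↦5]  zeros at y ∈ {3}
  x = 6: [0↦5, 1↦1, 2↦2, 3↦1, 4↦5, 5↦0, 6↦0]  zeros at y ∈ {5, 6}
Collecting zeros: affine points = {(0, 4), (0, 5), (1, 0), (3, 0), (3, 3), (5, 3), (6, 5), (6, 6)}.
Total count |C(F_7)_aff| = 8.


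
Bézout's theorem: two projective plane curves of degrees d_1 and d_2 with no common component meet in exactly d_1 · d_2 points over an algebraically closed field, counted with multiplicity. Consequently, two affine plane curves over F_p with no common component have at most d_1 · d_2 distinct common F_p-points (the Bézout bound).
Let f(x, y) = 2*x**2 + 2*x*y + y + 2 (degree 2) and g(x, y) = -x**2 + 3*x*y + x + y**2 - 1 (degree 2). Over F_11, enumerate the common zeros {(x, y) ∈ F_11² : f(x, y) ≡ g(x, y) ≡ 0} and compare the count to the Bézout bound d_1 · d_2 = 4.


Common zeros: {(2, 9), (8, 4), (9, 7)}; count = 3; Bézout bound = 4.

deg(f) = 2, deg(g) = 2, so Bézout bound = 4.
Scan x ∈ F_11. For each x, list the y ∈ F_11 with f(x, y) ≡ 0 and those with g(x, y) ≡ 0 (mod 11); the common zeros in that column are the intersection.
  x = 0: f ≡ 0 at y ∈ {9}; g ≡ 0 at y ∈ {1, 10}; common: ∅.
  x = 1: f ≡ 0 at y ∈ {6}; g ≡ 0 at y ∈ ∅; common: ∅.
  x = 2: f ≡ 0 at y ∈ {9}; g ≡ 0 at y ∈ {7, 9}; common: {9}.
  x = 3: f ≡ 0 at y ∈ {5}; g ≡ 0 at y ∈ ∅; common: ∅.
  x = 4: f ≡ 0 at y ∈ {6}; g ≡ 0 at y ∈ {1, 9}; common: ∅.
  x = 5: f ≡ 0 at y ∈ ∅; g ≡ 0 at y ∈ {3, 4}; common: ∅.
  x = 6: f ≡ 0 at y ∈ {7}; g ≡ 0 at y ∈ ∅; common: ∅.
  x = 7: f ≡ 0 at y ∈ {8}; g ≡ 0 at y ∈ ∅; common: ∅.
  x = 8: f ≡ 0 at y ∈ {4}; g ≡ 0 at y ∈ {4, 5}; common: {4}.
  x = 9: f ≡ 0 at y ∈ {7}; g ≡ 0 at y ∈ {7, 10}; common: {7}.
  x = 10: f ≡ 0 at y ∈ {4}; g ≡ 0 at y ∈ ∅; common: ∅.
Collecting: common zeros = {(2, 9), (8, 4), (9, 7)}, so the count is 3.
Comparison with the Bézout bound: 3 ≤ 4 = deg(f)·deg(g), as expected for curves with no common component (the affine F_11-count falls short of the bound because intersections may lie at infinity, over extension fields, or carry multiplicity).


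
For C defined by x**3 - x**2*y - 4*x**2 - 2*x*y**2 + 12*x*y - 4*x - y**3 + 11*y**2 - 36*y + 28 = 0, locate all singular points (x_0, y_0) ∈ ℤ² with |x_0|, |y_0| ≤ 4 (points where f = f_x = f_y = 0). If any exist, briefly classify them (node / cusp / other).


Singular points: {(2, 2)}; classification: cusp.

Compute partial derivatives:
  f_x = 3*x**2 - 2*x*y - 8*x - 2*y**2 + 12*y - 4.
  f_y = -x**2 - 4*x*y + 12*x - 3*y**2 + 22*y - 36.
Scan x_0 ∈ {−4, ..., 4}. For each x_0, f_y(x_0, y) is a polynomial in y; find its integer roots y ∈ {−4, ..., 4}, then test f_x and f at those candidates.
  x = -4: f_y(-4, y) = -3*y**2 + 38*y - 100; no integer root y with |y| ≤ 4.
  x = -3: f_y(-3, y) = -3*y**2 + 34*y - 81; no integer root y with |y| ≤ 4.
  x = -2: f_y(-2, y) = -3*y**2 + 30*y - 64; no integer root y with |y| ≤ 4.
  x = -1: f_y(-1, y) = -3*y**2 + 26*y - 49; no integer root y with |y| ≤ 4.
  x = 0: f_y(0, y) = -3*y**2 + 22*y - 36; no integer root y with |y| ≤ 4.
  x = 1: f_y(1, y) = -3*y**2 + 18*y - 25; no integer root y with |y| ≤ 4.
  x = 2: f_y(2, y) = -3*y**2 + 14*y - 16; vanishes at y ∈ {2}. (2, 2): f_x = 0, f = 0 — SINGULAR.
  x = 3: f_y(3, y) = -3*y**2 + 10*y - 9; no integer root y with |y| ≤ 4.
  x = 4: f_y(4, y) = -3*y**2 + 6*y - 4; no integer root y with |y| ≤ 4.
Only singular point on the grid: (2, 2).
Classify: substitute x = 2 + u, y = 2 + v and expand: f = u**3 - u**2*v - 2*u*v**2 - v**3 + v**2.
No constant or linear terms (consistent with a singular point). Quadratic part: v**2. Cubic part: u**3 - u**2*v - 2*u*v**2 - v**3.
The quadratic part v**2 is a perfect square, so there is a single (double) tangent line v = 0, i.e. y = 2. Restricting the cubic part to that line (v = 0) leaves u**3 ≠ 0, so f is not divisible by v and the branch is v² ≈ -u**3 to lowest order — this is a cusp.
Classification: cusp.


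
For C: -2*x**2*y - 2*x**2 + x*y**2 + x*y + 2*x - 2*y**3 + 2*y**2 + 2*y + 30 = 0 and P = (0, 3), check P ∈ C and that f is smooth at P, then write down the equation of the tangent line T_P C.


Tangent line at P: 14*x - 40*y + 120 = 0.

Step 1: f(0, 3) = 0, so P lies on C.
Step 2: partial derivatives
  f_x(x, y) = -4*x*y - 4*x + y**2 + y + 2, f_y(x, y) = -2*x**2 + 2*x*y + x - 6*y**2 + 4*y + 2.
  f_x(P) = 14, f_y(P) = -40 (gradient nonzero, so P is smooth).
Step 3: tangent line at P: 14·(x − 0) + -40·(y − 3) = 0.
Expanding: 14*x - 40*y + 120 = 0.


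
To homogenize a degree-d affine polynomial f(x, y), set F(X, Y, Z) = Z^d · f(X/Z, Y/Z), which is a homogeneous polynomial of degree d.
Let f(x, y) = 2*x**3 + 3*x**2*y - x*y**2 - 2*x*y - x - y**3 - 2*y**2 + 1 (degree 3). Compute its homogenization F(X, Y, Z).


F(X, Y, Z) = 2*X**3 + 3*X**2*Y - X*Y**2 - 2*X*Y*Z - X*Z**2 - Y**3 - 2*Y**2*Z + Z**3

deg(f) = 3.
Substitute x = X/Z, y = Y/Z into f, then multiply by Z^3.
  monomial 2·x^3·y^0 ↦ 2·X^3·Y^0·Z^0.
  monomial 3·x^2·y^1 ↦ 3·X^2·Y^1·Z^0.
  monomial -1·x^1·y^2 ↦ -1·X^1·Y^2·Z^0.
  monomial -2·x^1·y^1 ↦ -2·X^1·Y^1·Z^1.
  monomial -1·x^1·y^0 ↦ -1·X^1·Y^0·Z^2.
  monomial -1·x^0·y^3 ↦ -1·X^0·Y^3·Z^0.
  monomial -2·x^0·y^2 ↦ -2·X^0·Y^2·Z^1.
  monomial 1·x^0·y^0 ↦ 1·X^0·Y^0·Z^3.
Collecting: F(X, Y, Z) = 2*X**3 + 3*X**2*Y - X*Y**2 - 2*X*Y*Z - X*Z**2 - Y**3 - 2*Y**2*Z + Z**3.


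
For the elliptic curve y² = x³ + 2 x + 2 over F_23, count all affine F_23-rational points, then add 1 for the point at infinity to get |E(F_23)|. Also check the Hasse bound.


Affine points = {(0, 5), (0, 18), (3, 9), (3, 14), (6, 0), (8, 1), (8, 22), (9, 6), (9, 17), (12, 11), (12, 12), (15, 7), (15, 16), (16, 6), (16, 17), (17, 2), (17, 21), (21, 6), (21, 17)}; affine count = 19; |E(F_23)| = 20.

Discriminant check: Δ ∝ 4a³ + 27b² = 4·2³ + 27·2² = 4·8 + 27·4 ≡ 2 (mod 23). Nonzero ⇒ E is nonsingular.
For each x ∈ F_23, compute rhs = x³ + 2·x + 2 mod 23, then count y ∈ F_23 with y² ≡ rhs.
  x = 0: rhs = 2, matching y values: 5, 18 (2 points).
  x = 1: rhs = 5, matching y values: none (0 points).
  x = 2: rhs = 14, matching y values: none (0 points).
  x = 3: rhs = 12, matching y values: 9, 14 (2 points).
  x = 4: rhs = 5, matching y values: none (0 points).
  x = 5: rhs = 22, matching y values: none (0 points).
  x = 6: rhs = 0, matching y values: 0 (1 points).
  x = 7: rhs = 14, matching y values: none (0 points).
  x = 8: rhs = 1, matching y values: 1, 22 (2 points).
  x = 9: rhs = 13, matching y values: 6, 17 (2 points).
  x = 10: rhs = 10, matching y values: none (0 points).
  x = 11: rhs = 21, matching y values: none (0 points).
  x = 12: rhs = 6, matching y values: 11, 12 (2 points).
  x = 13: rhs = 17, matching y values: none (0 points).
  x = 14: rhs = 14, matching y values: none (0 points).
  x = 15: rhs = 3, matching y values: 7, 16 (2 points).
  x = 16: rhs = 13, matching y values: 6, 17 (2 points).
  x = 17: rhs = 4, matching y values: 2, 21 (2 points).
  x = 18: rhs = 5, matching y values: none (0 points).
  x = 19: rhs = 22, matching y values: none (0 points).
  x = 20: rhs = 15, matching y values: none (0 points).
  x = 21: rhs = 13, matching y values: 6, 17 (2 points).
  x = 22: rhs = 22, matching y values: none (0 points).
Total affine count: 19.
Full point count |E(F_23)| = 19 + 1 = 20.
Hasse bound: |20 − (23+1)| = |-4| = 4 ≤ 2√23 ≈ 9.5917 ✓.


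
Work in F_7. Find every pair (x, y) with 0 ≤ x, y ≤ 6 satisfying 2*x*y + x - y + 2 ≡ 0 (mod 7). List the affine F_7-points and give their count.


Affine F_7-points: {(0, 2), (1, 4), (2, 1), (3, 6), (5, 0), (6, 5)}; count = 6.

For each of the 49 pairs (x, y) ∈ F_7², evaluate f(x, y) mod 7. Record the zeros.
  x = 0: [0↦2, 1↦1, 2↦0, 3↦6, 4↦5, 5↦4, 6↦3]  zeros at y ∈ {2}
  x = 1: [0↦3, 1↦4, 2↦5, 3↦6, 4↦0, 5↦1, 6↦2]  zeros at y ∈ {4}
  x = 2: [0↦4, 1↦0, 2↦3, 3↦6, 4↦2, 5↦5, 6↦1]  zeros at y ∈ {1}
  x = 3: [0↦5, 1↦3, 2↦1, 3↦6, 4↦4, 5↦2, 6↦0]  zeros at y ∈ {6}
  x = 4: [0↦6, 1↦6, 2↦6, 3↦6, 4↦6, 5↦6, 6↦6]  zeros at y ∈ ∅
  x = 5: [0↦0, 1↦2, 2↦4, 3↦6, 4↦1, 5↦3, 6↦5]  zeros at y ∈ {0}
  x = 6: [0↦1, 1↦5, 2↦2, 3↦6, 4↦3, 5↦0, 6↦4]  zeros at y ∈ {5}
Collecting zeros: affine points = {(0, 2), (1, 4), (2, 1), (3, 6), (5, 0), (6, 5)}.
Total count |C(F_7)_aff| = 6.


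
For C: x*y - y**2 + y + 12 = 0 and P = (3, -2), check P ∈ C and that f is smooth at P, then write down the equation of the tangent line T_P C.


Tangent line at P: -2*x + 8*y + 22 = 0.

Step 1: f(3, -2) = 0, so P lies on C.
Step 2: partial derivatives
  f_x(x, y) = y, f_y(x, y) = x - 2*y + 1.
  f_x(P) = -2, f_y(P) = 8 (gradient nonzero, so P is smooth).
Step 3: tangent line at P: -2·(x − 3) + 8·(y − -2) = 0.
Expanding: -2*x + 8*y + 22 = 0.


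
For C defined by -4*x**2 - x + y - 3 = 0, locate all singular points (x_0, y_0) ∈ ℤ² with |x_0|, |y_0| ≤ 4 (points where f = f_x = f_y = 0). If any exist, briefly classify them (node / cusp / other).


No singular points in the scanned grid; C is smooth there.

Compute partial derivatives:
  f_x = -8*x - 1.
  f_y = 1.
f_y = 1 is a nonzero constant, so f_y never vanishes: no point (x, y) can satisfy f = f_x = f_y = 0. In particular no (x, y) ∈ {−4, ..., 4}² is singular; the curve is smooth.


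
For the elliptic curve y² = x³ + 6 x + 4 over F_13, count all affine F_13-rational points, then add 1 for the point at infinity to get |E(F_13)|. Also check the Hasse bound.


Affine points = {(0, 2), (0, 11), (3, 6), (3, 7), (4, 1), (4, 12), (5, 4), (5, 9), (6, 3), (6, 10), (7, 5), (7, 8), (11, 6), (11, 7), (12, 6), (12, 7)}; affine count = 16; |E(F_13)| = 17.

Discriminant check: Δ ∝ 4a³ + 27b² = 4·6³ + 27·4² = 4·216 + 27·16 ≡ 9 (mod 13). Nonzero ⇒ E is nonsingular.
For each x ∈ F_13, compute rhs = x³ + 6·x + 4 mod 13, then count y ∈ F_13 with y² ≡ rhs.
  x = 0: rhs = 4, matching y values: 2, 11 (2 points).
  x = 1: rhs = 11, matching y values: none (0 points).
  x = 2: rhs = 11, matching y values: none (0 points).
  x = 3: rhs = 10, matching y values: 6, 7 (2 points).
  x = 4: rhs = 1, matching y values: 1, 12 (2 points).
  x = 5: rhs = 3, matching y values: 4, 9 (2 points).
  x = 6: rhs = 9, matching y values: 3, 10 (2 points).
  x = 7: rhs = 12, matching y values: 5, 8 (2 points).
  x = 8: rhs = 5, matching y values: none (0 points).
  x = 9: rhs = 7, matching y values: none (0 points).
  x = 10: rhs = 11, matching y values: none (0 points).
  x = 11: rhs = 10, matching y values: 6, 7 (2 points).
  x = 12: rhs = 10, matching y values: 6, 7 (2 points).
Total affine count: 16.
Full point count |E(F_13)| = 16 + 1 = 17.
Hasse bound: |17 − (13+1)| = |3| = 3 ≤ 2√13 ≈ 7.2111 ✓.


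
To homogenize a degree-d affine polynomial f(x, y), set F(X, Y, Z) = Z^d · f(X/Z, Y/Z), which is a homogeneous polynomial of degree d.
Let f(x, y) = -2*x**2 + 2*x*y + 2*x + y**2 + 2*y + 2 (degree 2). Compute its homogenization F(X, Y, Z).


F(X, Y, Z) = -2*X**2 + 2*X*Y + 2*X*Z + Y**2 + 2*Y*Z + 2*Z**2

deg(f) = 2.
Substitute x = X/Z, y = Y/Z into f, then multiply by Z^2.
  monomial -2·x^2·y^0 ↦ -2·X^2·Y^0·Z^0.
  monomial 2·x^1·y^1 ↦ 2·X^1·Y^1·Z^0.
  monomial 2·x^1·y^0 ↦ 2·X^1·Y^0·Z^1.
  monomial 1·x^0·y^2 ↦ 1·X^0·Y^2·Z^0.
  monomial 2·x^0·y^1 ↦ 2·X^0·Y^1·Z^1.
  monomial 2·x^0·y^0 ↦ 2·X^0·Y^0·Z^2.
Collecting: F(X, Y, Z) = -2*X**2 + 2*X*Y + 2*X*Z + Y**2 + 2*Y*Z + 2*Z**2.


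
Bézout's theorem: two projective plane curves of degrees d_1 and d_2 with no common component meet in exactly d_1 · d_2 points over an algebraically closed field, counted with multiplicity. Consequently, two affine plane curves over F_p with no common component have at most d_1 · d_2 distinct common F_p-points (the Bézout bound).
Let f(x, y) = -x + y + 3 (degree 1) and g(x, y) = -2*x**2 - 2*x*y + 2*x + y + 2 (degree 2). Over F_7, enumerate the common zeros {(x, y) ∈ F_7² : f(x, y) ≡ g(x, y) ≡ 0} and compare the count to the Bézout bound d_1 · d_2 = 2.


Common zeros: {(5, 2), (6, 3)}; count = 2; Bézout bound = 2.

deg(f) = 1, deg(g) = 2, so Bézout bound = 2.
Scan x ∈ F_7. For each x, list the y ∈ F_7 with f(x, y) ≡ 0 and those with g(x, y) ≡ 0 (mod 7); the common zeros in that column are the intersection.
  x = 0: f ≡ 0 at y ∈ {4}; g ≡ 0 at y ∈ {5}; common: ∅.
  x = 1: f ≡ 0 at y ∈ {5}; g ≡ 0 at y ∈ {2}; common: ∅.
  x = 2: f ≡ 0 at y ∈ {6}; g ≡ 0 at y ∈ {4}; common: ∅.
  x = 3: f ≡ 0 at y ∈ {0}; g ≡ 0 at y ∈ {5}; common: ∅.
  x = 4: f ≡ 0 at y ∈ {1}; g ≡ 0 at y ∈ ∅; common: ∅.
  x = 5: f ≡ 0 at y ∈ {2}; g ≡ 0 at y ∈ {2}; common: {2}.
  x = 6: f ≡ 0 at y ∈ {3}; g ≡ 0 at y ∈ {3}; common: {3}.
Collecting: common zeros = {(5, 2), (6, 3)}, so the count is 2.
Comparison with the Bézout bound: 2 ≤ 2 = deg(f)·deg(g), as expected for curves with no common component (the bound is attained).


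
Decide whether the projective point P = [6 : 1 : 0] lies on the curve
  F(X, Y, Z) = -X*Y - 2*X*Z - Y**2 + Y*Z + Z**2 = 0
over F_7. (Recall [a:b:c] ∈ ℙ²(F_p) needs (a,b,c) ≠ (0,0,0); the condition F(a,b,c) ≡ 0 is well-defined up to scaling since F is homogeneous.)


F(6,1,0) ≡ 0 (mod 7); P is on the curve.

Evaluate F(6, 1, 0) term-by-term (mod 7).
  -X*Y ↦ -1·6·1·1 = -6
  -2*X*Z ↦ -2·6·1·0 = 0
  -Y**2 ↦ -1·1·1·1 = -1
  Y*Z ↦ 1·1·1·0 = 0
  Z**2 ↦ 1·1·1·0 = 0
Sum: F(6, 1, 0) = (-6) + (0) + (-1) + (0) + (0) = -7.
Reducing mod 7: -7 ≡ 0 (mod 7).
Since F(a, b, c) ≡ 0 (mod 7), P lies on the curve.


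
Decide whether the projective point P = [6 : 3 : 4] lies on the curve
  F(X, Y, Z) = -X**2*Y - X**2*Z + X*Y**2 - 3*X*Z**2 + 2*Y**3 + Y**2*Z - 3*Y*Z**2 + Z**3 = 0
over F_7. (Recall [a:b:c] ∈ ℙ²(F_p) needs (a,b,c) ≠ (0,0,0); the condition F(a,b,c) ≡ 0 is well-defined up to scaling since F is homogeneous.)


F(6,3,4) ≡ 0 (mod 7); P is on the curve.

Evaluate F(6, 3, 4) term-by-term (mod 7).
  -X**2*Y ↦ -1·36·3·1 = -108
  -X**2*Z ↦ -1·36·1·4 = -144
  X*Y**2 ↦ 1·6·9·1 = 54
  -3*X*Z**2 ↦ -3·6·1·16 = -288
  2*Y**3 ↦ 2·1·27·1 = 54
  Y**2*Z ↦ 1·1·9·4 = 36
  -3*Y*Z**2 ↦ -3·1·3·16 = -144
  Z**3 ↦ 1·1·1·64 = 64
Sum: F(6, 3, 4) = (-108) + (-144) + (54) + (-288) + (54) + (36) + (-144) + (64) = -476.
Reducing mod 7: -476 ≡ 0 (mod 7).
Since F(a, b, c) ≡ 0 (mod 7), P lies on the curve.


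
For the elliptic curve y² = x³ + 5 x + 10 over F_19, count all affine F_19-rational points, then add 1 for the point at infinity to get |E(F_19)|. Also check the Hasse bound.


Affine points = {(1, 4), (1, 15), (2, 3), (2, 16), (6, 3), (6, 16), (8, 7), (8, 12), (9, 9), (9, 10), (11, 3), (11, 16), (13, 7), (13, 12), (16, 5), (16, 14), (17, 7), (17, 12), (18, 2), (18, 17)}; affine count = 20; |E(F_19)| = 21.

Discriminant check: Δ ∝ 4a³ + 27b² = 4·5³ + 27·10² = 4·125 + 27·100 ≡ 8 (mod 19). Nonzero ⇒ E is nonsingular.
For each x ∈ F_19, compute rhs = x³ + 5·x + 10 mod 19, then count y ∈ F_19 with y² ≡ rhs.
  x = 0: rhs = 10, matching y values: none (0 points).
  x = 1: rhs = 16, matching y values: 4, 15 (2 points).
  x = 2: rhs = 9, matching y values: 3, 16 (2 points).
  x = 3: rhs = 14, matching y values: none (0 points).
  x = 4: rhs = 18, matching y values: none (0 points).
  x = 5: rhs = 8, matching y values: none (0 points).
  x = 6: rhs = 9, matching y values: 3, 16 (2 points).
  x = 7: rhs = 8, matching y values: none (0 points).
  x = 8: rhs = 11, matching y values: 7, 12 (2 points).
  x = 9: rhs = 5, matching y values: 9, 10 (2 points).
  x = 10: rhs = 15, matching y values: none (0 points).
  x = 11: rhs = 9, matching y values: 3, 16 (2 points).
  x = 12: rhs = 12, matching y values: none (0 points).
  x = 13: rhs = 11, matching y values: 7, 12 (2 points).
  x = 14: rhs = 12, matching y values: none (0 points).
  x = 15: rhs = 2, matching y values: none (0 points).
  x = 16: rhs = 6, matching y values: 5, 14 (2 points).
  x = 17: rhs = 11, matching y values: 7, 12 (2 points).
  x = 18: rhs = 4, matching y values: 2, 17 (2 points).
Total affine count: 20.
Full point count |E(F_19)| = 20 + 1 = 21.
Hasse bound: |21 − (19+1)| = |1| = 1 ≤ 2√19 ≈ 8.7178 ✓.


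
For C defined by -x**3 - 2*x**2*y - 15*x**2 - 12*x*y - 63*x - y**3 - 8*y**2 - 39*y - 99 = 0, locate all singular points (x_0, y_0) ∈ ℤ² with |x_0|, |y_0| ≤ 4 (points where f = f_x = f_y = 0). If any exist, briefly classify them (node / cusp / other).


Singular points: {(-3, -3)}; classification: cusp.

Compute partial derivatives:
  f_x = -3*x**2 - 4*x*y - 30*x - 12*y - 63.
  f_y = -2*x**2 - 12*x - 3*y**2 - 16*y - 39.
Scan x_0 ∈ {−4, ..., 4}. For each x_0, f_y(x_0, y) is a polynomial in y; find its integer roots y ∈ {−4, ..., 4}, then test f_x and f at those candidates.
  x = -4: f_y(-4, y) = -3*y**2 - 16*y - 23; no integer root y with |y| ≤ 4.
  x = -3: f_y(-3, y) = -3*y**2 - 16*y - 21; vanishes at y ∈ {-3}. (-3, -3): f_x = 0, f = 0 — SINGULAR.
  x = -2: f_y(-2, y) = -3*y**2 - 16*y - 23; no integer root y with |y| ≤ 4.
  x = -1: f_y(-1, y) = -3*y**2 - 16*y - 29; no integer root y with |y| ≤ 4.
  x = 0: f_y(0, y) = -3*y**2 - 16*y - 39; no integer root y with |y| ≤ 4.
  x = 1: f_y(1, y) = -3*y**2 - 16*y - 53; no integer root y with |y| ≤ 4.
  x = 2: f_y(2, y) = -3*y**2 - 16*y - 71; no integer root y with |y| ≤ 4.
  x = 3: f_y(3, y) = -3*y**2 - 16*y - 93; no integer root y with |y| ≤ 4.
  x = 4: f_y(4, y) = -3*y**2 - 16*y - 119; no integer root y with |y| ≤ 4.
Only singular point on the grid: (-3, -3).
Classify: substitute x = -3 + u, y = -3 + v and expand: f = -u**3 - 2*u**2*v - v**3 + v**2.
No constant or linear terms (consistent with a singular point). Quadratic part: v**2. Cubic part: -u**3 - 2*u**2*v - v**3.
The quadratic part v**2 is a perfect square, so there is a single (double) tangent line v = 0, i.e. y = -3. Restricting the cubic part to that line (v = 0) leaves -u**3 ≠ 0, so f is not divisible by v and the branch is v² ≈ u**3 to lowest order — this is a cusp.
Classification: cusp.


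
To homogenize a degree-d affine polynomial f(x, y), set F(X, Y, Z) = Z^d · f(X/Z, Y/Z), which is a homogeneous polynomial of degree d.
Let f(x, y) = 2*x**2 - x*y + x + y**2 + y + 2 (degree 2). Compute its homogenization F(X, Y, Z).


F(X, Y, Z) = 2*X**2 - X*Y + X*Z + Y**2 + Y*Z + 2*Z**2

deg(f) = 2.
Substitute x = X/Z, y = Y/Z into f, then multiply by Z^2.
  monomial 2·x^2·y^0 ↦ 2·X^2·Y^0·Z^0.
  monomial -1·x^1·y^1 ↦ -1·X^1·Y^1·Z^0.
  monomial 1·x^1·y^0 ↦ 1·X^1·Y^0·Z^1.
  monomial 1·x^0·y^2 ↦ 1·X^0·Y^2·Z^0.
  monomial 1·x^0·y^1 ↦ 1·X^0·Y^1·Z^1.
  monomial 2·x^0·y^0 ↦ 2·X^0·Y^0·Z^2.
Collecting: F(X, Y, Z) = 2*X**2 - X*Y + X*Z + Y**2 + Y*Z + 2*Z**2.


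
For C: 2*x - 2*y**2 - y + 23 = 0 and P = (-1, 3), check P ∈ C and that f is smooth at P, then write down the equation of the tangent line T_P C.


Tangent line at P: 2*x - 13*y + 41 = 0.

Step 1: f(-1, 3) = 0, so P lies on C.
Step 2: partial derivatives
  f_x(x, y) = 2, f_y(x, y) = -4*y - 1.
  f_x(P) = 2, f_y(P) = -13 (gradient nonzero, so P is smooth).
Step 3: tangent line at P: 2·(x − -1) + -13·(y − 3) = 0.
Expanding: 2*x - 13*y + 41 = 0.


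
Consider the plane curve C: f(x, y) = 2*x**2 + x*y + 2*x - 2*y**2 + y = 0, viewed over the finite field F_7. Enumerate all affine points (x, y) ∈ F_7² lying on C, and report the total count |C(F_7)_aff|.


Affine F_7-points: {(0, 0), (0, 4), (1, 2), (1, 6), (2, 6), (4, 2), (4, 4), (6, 0)}; count = 8.

For each of the 49 pairs (x, y) ∈ F_7², evaluate f(x, y) mod 7. Record the zeros.
  x = 0: [0↦0, 1↦6, 2↦1, 3↦6, 4↦0, 5↦4, 6↦4]  zeros at y ∈ {0, 4}
  x = 1: [0↦4, 1↦4, 2↦0, 3↦6, 4↦1, 5↦6, 6↦0]  zeros at y ∈ {2, 6}
  x = 2: [0↦5, 1↦6, 2↦3, 3↦3, 4↦6, 5↦5, 6↦0]  zeros at y ∈ {6}
  x = 3: [0↦3, 1↦5, 2↦3, 3↦4, 4↦1, 5↦1, 6↦4]  zeros at y ∈ ∅
  x = 4: [0↦5, 1↦1, 2↦0, 3↦2, 4↦0, 5↦1, 6↦5]  zeros at y ∈ {2, 4}
  x = 5: [0↦4, 1↦1, 2↦1, 3↦4, 4↦3, 5↦5, 6↦3]  zeros at y ∈ ∅
  x = 6: [0↦0, 1↦5, 2↦6, 3↦3, 4↦3, 5↦6, 6↦5]  zeros at y ∈ {0}
Collecting zeros: affine points = {(0, 0), (0, 4), (1, 2), (1, 6), (2, 6), (4, 2), (4, 4), (6, 0)}.
Total count |C(F_7)_aff| = 8.


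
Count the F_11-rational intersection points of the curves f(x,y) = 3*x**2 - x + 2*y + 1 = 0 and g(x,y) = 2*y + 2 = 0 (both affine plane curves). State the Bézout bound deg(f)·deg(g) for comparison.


Common zeros: ∅; count = 0; Bézout bound = 2.

deg(f) = 2, deg(g) = 1, so Bézout bound = 2.
Scan x ∈ F_11. For each x, list the y ∈ F_11 with f(x, y) ≡ 0 and those with g(x, y) ≡ 0 (mod 11); the common zeros in that column are the intersection.
  x = 0: f ≡ 0 at y ∈ {5}; g ≡ 0 at y ∈ {10}; common: ∅.
  x = 1: f ≡ 0 at y ∈ {4}; g ≡ 0 at y ∈ {10}; common: ∅.
  x = 2: f ≡ 0 at y ∈ {0}; g ≡ 0 at y ∈ {10}; common: ∅.
  x = 3: f ≡ 0 at y ∈ {4}; g ≡ 0 at y ∈ {10}; common: ∅.
  x = 4: f ≡ 0 at y ∈ {5}; g ≡ 0 at y ∈ {10}; common: ∅.
  x = 5: f ≡ 0 at y ∈ {3}; g ≡ 0 at y ∈ {10}; common: ∅.
  x = 6: f ≡ 0 at y ∈ {9}; g ≡ 0 at y ∈ {10}; common: ∅.
  x = 7: f ≡ 0 at y ∈ {1}; g ≡ 0 at y ∈ {10}; common: ∅.
  x = 8: f ≡ 0 at y ∈ {1}; g ≡ 0 at y ∈ {10}; common: ∅.
  x = 9: f ≡ 0 at y ∈ {9}; g ≡ 0 at y ∈ {10}; common: ∅.
  x = 10: f ≡ 0 at y ∈ {3}; g ≡ 0 at y ∈ {10}; common: ∅.
Collecting: common zeros = ∅, so the count is 0.
Comparison with the Bézout bound: 0 ≤ 2 = deg(f)·deg(g), as expected for curves with no common component (the affine F_11-count falls short of the bound because intersections may lie at infinity, over extension fields, or carry multiplicity).
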